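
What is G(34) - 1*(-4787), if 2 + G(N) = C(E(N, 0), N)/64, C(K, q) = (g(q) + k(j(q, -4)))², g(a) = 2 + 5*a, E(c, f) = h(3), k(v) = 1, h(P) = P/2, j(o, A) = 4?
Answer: 336169/64 ≈ 5252.6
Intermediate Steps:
h(P) = P/2 (h(P) = P*(½) = P/2)
E(c, f) = 3/2 (E(c, f) = (½)*3 = 3/2)
C(K, q) = (3 + 5*q)² (C(K, q) = ((2 + 5*q) + 1)² = (3 + 5*q)²)
G(N) = -2 + (3 + 5*N)²/64
G(34) - 1*(-4787) = (-2 + (3 + 5*34)²/64) - 1*(-4787) = (-2 + (3 + 170)²/64) + 4787 = (-2 + (1/64)*173²) + 4787 = (-2 + (1/64)*29929) + 4787 = (-2 + 29929/64) + 4787 = 29801/64 + 4787 = 336169/64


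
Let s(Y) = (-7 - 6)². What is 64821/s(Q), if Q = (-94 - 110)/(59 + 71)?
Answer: 64821/169 ≈ 383.56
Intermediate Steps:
Q = -102/65 (Q = -204/130 = -204*1/130 = -102/65 ≈ -1.5692)
s(Y) = 169 (s(Y) = (-13)² = 169)
64821/s(Q) = 64821/169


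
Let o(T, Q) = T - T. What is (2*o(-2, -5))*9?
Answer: 0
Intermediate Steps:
o(T, Q) = 0
(2*o(-2, -5))*9 = (2*0)*9 = 0*9 = 0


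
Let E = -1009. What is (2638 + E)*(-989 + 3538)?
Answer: 4152321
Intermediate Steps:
(2638 + E)*(-989 + 3538) = (2638 - 1009)*(-989 + 3538) = 1629*2549 = 4152321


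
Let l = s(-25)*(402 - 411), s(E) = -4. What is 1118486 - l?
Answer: 1118450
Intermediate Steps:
l = 36 (l = -4*(402 - 411) = -4*(-9) = 36)
1118486 - l = 1118486 - 1*36 = 1118486 - 36 = 1118450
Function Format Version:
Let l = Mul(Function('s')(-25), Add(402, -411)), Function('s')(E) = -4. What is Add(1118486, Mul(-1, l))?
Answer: 1118450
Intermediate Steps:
l = 36 (l = Mul(-4, Add(402, -411)) = Mul(-4, -9) = 36)
Add(1118486, Mul(-1, l)) = Add(1118486, Mul(-1, 36)) = Add(1118486, -36) = 1118450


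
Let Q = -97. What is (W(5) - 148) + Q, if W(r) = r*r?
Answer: -220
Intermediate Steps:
W(r) = r**2
(W(5) - 148) + Q = (5**2 - 148) - 97 = (25 - 148) - 97 = -123 - 97 = -220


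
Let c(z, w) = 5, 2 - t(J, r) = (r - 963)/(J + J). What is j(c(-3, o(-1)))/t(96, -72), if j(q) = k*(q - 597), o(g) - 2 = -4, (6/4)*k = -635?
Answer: 48117760/1419 ≈ 33910.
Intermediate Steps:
t(J, r) = 2 - (-963 + r)/(2*J) (t(J, r) = 2 - (r - 963)/(J + J) = 2 - (-963 + r)/(2*J))
k = -1270/3 (k = (⅔)*(-635) = -1270/3 ≈ -423.33)
o(g) = -2 (o(g) = 2 - 4 = -2)
j(q) = 252730 - 1270*q/3 (j(q) = -1270*(q - 597)/3 = -1270*(-597 + q)/3 = 252730 - 1270*q/3)
j(c(-3, o(-1)))/t(96, -72) = (252730 - 1270/3*5)/(((½)*(963 - 1*(-72) + 4*96)/96)) = (252730 - 6350/3)/(((½)*(1/96)*(963 + 72 + 384))) = 751840/(3*(((½)*(1/96)*1419))) = 751840/(3*(473/64)) = (751840/3)*(64/473) = 48117760/1419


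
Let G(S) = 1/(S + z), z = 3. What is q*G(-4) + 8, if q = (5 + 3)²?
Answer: -56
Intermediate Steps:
q = 64 (q = 8² = 64)
G(S) = 1/(3 + S) (G(S) = 1/(S + 3) = 1/(3 + S))
q*G(-4) + 8 = 64/(3 - 4) + 8 = 64/(-1) + 8 = 64*(-1) + 8 = -64 + 8 = -56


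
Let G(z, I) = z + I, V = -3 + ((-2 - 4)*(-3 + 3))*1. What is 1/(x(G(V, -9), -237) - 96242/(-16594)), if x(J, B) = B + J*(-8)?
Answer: -8297/1121756 ≈ -0.0073964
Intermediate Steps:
V = -3 (V = -3 - 6*0*1 = -3 + 0*1 = -3 + 0 = -3)
G(z, I) = I + z
x(J, B) = B - 8*J
1/(x(G(V, -9), -237) - 96242/(-16594)) = 1/((-237 - 8*(-9 - 3)) - 96242/(-16594)) = 1/((-237 - 8*(-12)) - 96242*(-1/16594)) = 1/((-237 + 96) + 48121/8297) = 1/(-141 + 48121/8297) = 1/(-1121756/8297) = -8297/1121756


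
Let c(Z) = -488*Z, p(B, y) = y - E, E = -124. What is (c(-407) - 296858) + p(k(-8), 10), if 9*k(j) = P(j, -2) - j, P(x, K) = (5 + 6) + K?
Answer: -98108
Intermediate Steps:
P(x, K) = 11 + K
k(j) = 1 - j/9 (k(j) = ((11 - 2) - j)/9 = (9 - j)/9 = 1 - j/9)
p(B, y) = 124 + y (p(B, y) = y - 1*(-124) = y + 124 = 124 + y)
(c(-407) - 296858) + p(k(-8), 10) = (-488*(-407) - 296858) + (124 + 10) = (198616 - 296858) + 134 = -98242 + 134 = -98108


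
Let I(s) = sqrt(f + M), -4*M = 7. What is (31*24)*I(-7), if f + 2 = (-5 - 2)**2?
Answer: 372*sqrt(181) ≈ 5004.8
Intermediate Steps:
f = 47 (f = -2 + (-5 - 2)**2 = -2 + (-7)**2 = -2 + 49 = 47)
M = -7/4 (M = -1/4*7 = -7/4 ≈ -1.7500)
I(s) = sqrt(181)/2 (I(s) = sqrt(47 - 7/4) = sqrt(181/4) = sqrt(181)/2)
(31*24)*I(-7) = (31*24)*(sqrt(181)/2) = 744*(sqrt(181)/2) = 372*sqrt(181)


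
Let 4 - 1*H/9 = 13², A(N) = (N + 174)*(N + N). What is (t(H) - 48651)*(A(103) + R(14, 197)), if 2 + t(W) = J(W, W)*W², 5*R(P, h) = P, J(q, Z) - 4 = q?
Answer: -931864439978472/5 ≈ -1.8637e+14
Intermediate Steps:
A(N) = 2*N*(174 + N) (A(N) = (174 + N)*(2*N) = 2*N*(174 + N))
J(q, Z) = 4 + q
R(P, h) = P/5
H = -1485 (H = 36 - 9*13² = 36 - 9*169 = 36 - 1521 = -1485)
t(W) = -2 + W²*(4 + W) (t(W) = -2 + (4 + W)*W² = -2 + W²*(4 + W))
(t(H) - 48651)*(A(103) + R(14, 197)) = ((-2 + (-1485)²*(4 - 1485)) - 48651)*(2*103*(174 + 103) + (⅕)*14) = ((-2 + 2205225*(-1481)) - 48651)*(2*103*277 + 14/5) = ((-2 - 3265938225) - 48651)*(57062 + 14/5) = (-3265938227 - 48651)*(285324/5) = -3265986878*285324/5 = -931864439978472/5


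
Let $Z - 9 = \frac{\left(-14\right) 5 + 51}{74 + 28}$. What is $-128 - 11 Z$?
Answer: $- \frac{22945}{102} \approx -224.95$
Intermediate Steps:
$Z = \frac{899}{102}$ ($Z = 9 + \frac{\left(-14\right) 5 + 51}{74 + 28} = 9 + \frac{-70 + 51}{102} = 9 - \frac{19}{102} = \frac{899}{102} \approx 8.8137$)
$-128 - 11 Z = -128 - \frac{9889}{102} = - \frac{22945}{102}$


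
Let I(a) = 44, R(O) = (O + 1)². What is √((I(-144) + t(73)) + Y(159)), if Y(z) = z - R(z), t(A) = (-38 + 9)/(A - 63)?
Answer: I*√2539990/10 ≈ 159.37*I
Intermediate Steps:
R(O) = (1 + O)²
t(A) = -29/(-63 + A)
Y(z) = z - (1 + z)²
√((I(-144) + t(73)) + Y(159)) = √((44 - 29/(-63 + 73)) + (159 - (1 + 159)²)) = √((44 - 29/10) + (159 - 1*160²)) = √((44 - 29*⅒) + (159 - 1*25600)) = √((44 - 29/10) + (159 - 25600)) = √(411/10 - 25441) = √(-253999/10) = I*√2539990/10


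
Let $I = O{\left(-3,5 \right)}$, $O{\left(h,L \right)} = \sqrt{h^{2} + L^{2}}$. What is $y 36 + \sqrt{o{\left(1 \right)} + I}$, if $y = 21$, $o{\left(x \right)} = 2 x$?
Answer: $756 + \sqrt{2 + \sqrt{34}} \approx 758.8$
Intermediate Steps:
$O{\left(h,L \right)} = \sqrt{L^{2} + h^{2}}$
$I = \sqrt{34}$ ($I = \sqrt{5^{2} + \left(-3\right)^{2}} = \sqrt{25 + 9} = \sqrt{34} \approx 5.8309$)
$y 36 + \sqrt{o{\left(1 \right)} + I} = 21 \cdot 36 + \sqrt{2 \cdot 1 + \sqrt{34}} = 756 + \sqrt{2 + \sqrt{34}}$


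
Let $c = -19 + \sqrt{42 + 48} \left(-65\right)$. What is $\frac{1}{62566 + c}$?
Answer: $\frac{20849}{1303915653} + \frac{65 \sqrt{10}}{1303915653} \approx 1.6147 \cdot 10^{-5}$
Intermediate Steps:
$c = -19 - 195 \sqrt{10}$ ($c = -19 + \sqrt{90} \left(-65\right) = -19 + 3 \sqrt{10} \left(-65\right) = -19 - 195 \sqrt{10} \approx -635.64$)
$\frac{1}{62566 + c} = \frac{1}{62566 - \left(19 + 195 \sqrt{10}\right)} = \frac{1}{62547 - 195 \sqrt{10}}$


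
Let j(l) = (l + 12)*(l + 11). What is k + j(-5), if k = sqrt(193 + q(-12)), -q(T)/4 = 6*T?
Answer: 42 + sqrt(481) ≈ 63.932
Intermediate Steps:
q(T) = -24*T
j(l) = (11 + l)*(12 + l) (j(l) = (12 + l)*(11 + l) = (11 + l)*(12 + l))
k = sqrt(481) (k = sqrt(193 - 24*(-12)) = sqrt(193 + 288) = sqrt(481) ≈ 21.932)
k + j(-5) = sqrt(481) + (132 + (-5)**2 + 23*(-5)) = sqrt(481) + (132 + 25 - 115) = sqrt(481) + 42 = 42 + sqrt(481)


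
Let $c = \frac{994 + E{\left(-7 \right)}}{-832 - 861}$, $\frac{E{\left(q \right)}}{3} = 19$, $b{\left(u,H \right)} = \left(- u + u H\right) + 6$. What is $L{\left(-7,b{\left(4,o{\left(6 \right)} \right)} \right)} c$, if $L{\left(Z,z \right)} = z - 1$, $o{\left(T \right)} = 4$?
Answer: $- \frac{17867}{1693} \approx -10.553$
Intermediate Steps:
$b{\left(u,H \right)} = 6 - u + H u$ ($b{\left(u,H \right)} = \left(- u + H u\right) + 6 = 6 - u + H u$)
$E{\left(q \right)} = 57$ ($E{\left(q \right)} = 3 \cdot 19 = 57$)
$L{\left(Z,z \right)} = -1 + z$
$c = - \frac{1051}{1693}$ ($c = \frac{994 + 57}{-832 - 861} = \frac{1051}{-1693} = 1051 \left(- \frac{1}{1693}\right) = - \frac{1051}{1693} \approx -0.62079$)
$L{\left(-7,b{\left(4,o{\left(6 \right)} \right)} \right)} c = \left(-1 + \left(6 - 4 + 4 \cdot 4\right)\right) \left(- \frac{1051}{1693}\right) = \left(-1 + \left(6 - 4 + 16\right)\right) \left(- \frac{1051}{1693}\right) = \left(-1 + 18\right) \left(- \frac{1051}{1693}\right) = 17 \left(- \frac{1051}{1693}\right) = - \frac{17867}{1693}$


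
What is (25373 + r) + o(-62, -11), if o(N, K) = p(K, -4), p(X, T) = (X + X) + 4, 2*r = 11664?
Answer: 31187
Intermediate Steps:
r = 5832 (r = (1/2)*11664 = 5832)
p(X, T) = 4 + 2*X (p(X, T) = 2*X + 4 = 4 + 2*X)
o(N, K) = 4 + 2*K
(25373 + r) + o(-62, -11) = (25373 + 5832) + (4 + 2*(-11)) = 31205 + (4 - 22) = 31205 - 18 = 31187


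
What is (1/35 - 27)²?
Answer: 891136/1225 ≈ 727.46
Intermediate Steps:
(1/35 - 27)² = (-944/35)² = 891136/1225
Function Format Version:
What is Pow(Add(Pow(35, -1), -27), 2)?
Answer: Rational(891136, 1225) ≈ 727.46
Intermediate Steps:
Pow(Add(Pow(35, -1), -27), 2) = Pow(Add(Rational(1, 35), -27), 2) = Pow(Rational(-944, 35), 2) = Rational(891136, 1225)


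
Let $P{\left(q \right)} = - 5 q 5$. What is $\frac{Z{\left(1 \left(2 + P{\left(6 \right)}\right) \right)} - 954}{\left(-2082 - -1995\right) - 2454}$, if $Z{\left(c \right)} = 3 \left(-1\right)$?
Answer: $\frac{29}{77} \approx 0.37662$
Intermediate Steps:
$P{\left(q \right)} = - 25 q$
$Z{\left(c \right)} = -3$
$\frac{Z{\left(1 \left(2 + P{\left(6 \right)}\right) \right)} - 954}{\left(-2082 - -1995\right) - 2454} = \frac{-3 - 954}{\left(-2082 - -1995\right) - 2454} = - \frac{957}{\left(-2082 + 1995\right) - 2454} = - \frac{957}{-87 - 2454} = - \frac{957}{-2541} = \left(-957\right) \left(- \frac{1}{2541}\right) = \frac{29}{77}$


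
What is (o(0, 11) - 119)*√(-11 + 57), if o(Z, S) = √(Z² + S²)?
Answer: -108*√46 ≈ -732.49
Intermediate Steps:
o(Z, S) = √(S² + Z²)
(o(0, 11) - 119)*√(-11 + 57) = (√(11² + 0²) - 119)*√(-11 + 57) = (√(121 + 0) - 119)*√46 = (√121 - 119)*√46 = (11 - 119)*√46 = -108*√46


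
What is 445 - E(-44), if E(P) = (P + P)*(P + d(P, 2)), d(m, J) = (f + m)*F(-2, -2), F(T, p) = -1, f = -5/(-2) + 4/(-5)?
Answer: 1477/5 ≈ 295.40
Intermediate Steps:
f = 17/10 (f = -5*(-½) + 4*(-⅕) = 5/2 - ⅘ = 17/10 ≈ 1.7000)
d(m, J) = -17/10 - m (d(m, J) = (17/10 + m)*(-1) = -17/10 - m)
E(P) = -17*P/5 (E(P) = (P + P)*(P + (-17/10 - P)) = (2*P)*(-17/10) = -17*P/5)
445 - E(-44) = 445 - (-17)*(-44)/5 = 445 - 1*748/5 = 445 - 748/5 = 1477/5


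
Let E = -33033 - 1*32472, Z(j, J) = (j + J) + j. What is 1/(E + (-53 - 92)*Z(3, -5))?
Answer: -1/65650 ≈ -1.5232e-5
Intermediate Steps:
Z(j, J) = J + 2*j (Z(j, J) = (J + j) + j = J + 2*j)
E = -65505 (E = -33033 - 32472 = -65505)
1/(E + (-53 - 92)*Z(3, -5)) = 1/(-65505 + (-53 - 92)*(-5 + 2*3)) = 1/(-65505 - 145*(-5 + 6)) = 1/(-65505 - 145*1) = 1/(-65505 - 145) = 1/(-65650) = -1/65650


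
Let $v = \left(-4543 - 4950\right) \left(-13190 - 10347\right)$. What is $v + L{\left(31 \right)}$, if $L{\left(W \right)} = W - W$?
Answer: $223436741$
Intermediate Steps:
$L{\left(W \right)} = 0$
$v = 223436741$ ($v = \left(-9493\right) \left(-23537\right) = 223436741$)
$v + L{\left(31 \right)} = 223436741 + 0 = 223436741$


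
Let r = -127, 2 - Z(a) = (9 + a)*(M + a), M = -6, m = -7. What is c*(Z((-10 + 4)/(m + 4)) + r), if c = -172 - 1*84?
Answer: 20736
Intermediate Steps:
Z(a) = 2 - (-6 + a)*(9 + a) (Z(a) = 2 - (9 + a)*(-6 + a) = 2 - (-6 + a)*(9 + a))
c = -256 (c = -172 - 84 = -256)
c*(Z((-10 + 4)/(m + 4)) + r) = -256*((56 - ((-10 + 4)/(-7 + 4))² - 3*(-10 + 4)/(-7 + 4)) - 127) = -256*((56 - (-6/(-3))² - (-18)/(-3)) - 127) = -256*((56 - (-6*(-⅓))² - (-18)*(-1)/3) - 127) = -256*((56 - 1*2² - 3*2) - 127) = -256*((56 - 1*4 - 6) - 127) = -256*((56 - 4 - 6) - 127) = -256*(46 - 127) = -256*(-81) = 20736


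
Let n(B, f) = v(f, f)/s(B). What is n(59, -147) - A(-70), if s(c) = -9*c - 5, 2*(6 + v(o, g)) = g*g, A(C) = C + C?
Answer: 128483/1072 ≈ 119.85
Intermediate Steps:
A(C) = 2*C
v(o, g) = -6 + g²/2 (v(o, g) = -6 + (g*g)/2 = -6 + g²/2)
s(c) = -5 - 9*c
n(B, f) = (-6 + f²/2)/(-5 - 9*B)
n(59, -147) - A(-70) = (12 - 1*(-147)²)/(2*(5 + 9*59)) - 2*(-70) = (12 - 1*21609)/(2*(5 + 531)) - 1*(-140) = (½)*(12 - 21609)/536 + 140 = (½)*(1/536)*(-21597) + 140 = -21597/1072 + 140 = 128483/1072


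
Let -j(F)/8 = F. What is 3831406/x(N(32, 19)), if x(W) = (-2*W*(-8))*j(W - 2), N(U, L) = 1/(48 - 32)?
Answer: 7662812/31 ≈ 2.4719e+5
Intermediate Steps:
N(U, L) = 1/16
j(F) = -8*F
x(W) = 16*W*(16 - 8*W) (x(W) = (-2*W*(-8))*(-8*(W - 2)) = (16*W)*(-8*(-2 + W)) = (16*W)*(16 - 8*W) = 16*W*(16 - 8*W))
3831406/x(N(32, 19)) = 3831406/((128*(1/16)*(2 - 1*1/16))) = 3831406/((128*(1/16)*(2 - 1/16))) = 3831406/((128*(1/16)*(31/16))) = 3831406/(31/2) = 3831406*(2/31) = 7662812/31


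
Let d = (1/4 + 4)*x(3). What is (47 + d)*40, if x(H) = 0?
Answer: 1880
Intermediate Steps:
d = 0 (d = (1/4 + 4)*0 = (17/4)*0 = 0)
(47 + d)*40 = (47 + 0)*40 = 47*40 = 1880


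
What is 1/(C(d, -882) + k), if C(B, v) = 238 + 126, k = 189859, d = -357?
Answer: 1/190223 ≈ 5.2570e-6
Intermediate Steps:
C(B, v) = 364
1/(C(d, -882) + k) = 1/(364 + 189859) = 1/190223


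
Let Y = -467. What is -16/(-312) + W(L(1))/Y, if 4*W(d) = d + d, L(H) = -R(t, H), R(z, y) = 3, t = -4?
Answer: 1985/36426 ≈ 0.054494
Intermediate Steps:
L(H) = -3 (L(H) = -1*3 = -3)
W(d) = d/2 (W(d) = (d + d)/4 = (2*d)/4 = d/2)
-16/(-312) + W(L(1))/Y = -16/(-312) + ((½)*(-3))/(-467) = -16*(-1/312) - 3/2*(-1/467) = 2/39 + 3/934 = 1985/36426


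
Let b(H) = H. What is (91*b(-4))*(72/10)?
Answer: -13104/5 ≈ -2620.8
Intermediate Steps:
(91*b(-4))*(72/10) = (91*(-4))*(72/10) = -26208/10 = -364*36/5 = -13104/5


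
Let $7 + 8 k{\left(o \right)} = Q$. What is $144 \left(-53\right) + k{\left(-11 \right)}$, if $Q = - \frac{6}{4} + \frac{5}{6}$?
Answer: $- \frac{183191}{24} \approx -7633.0$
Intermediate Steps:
$Q = - \frac{2}{3}$ ($Q = \left(-6\right) \frac{1}{4} + 5 \cdot \frac{1}{6} = - \frac{3}{2} + \frac{5}{6} = - \frac{2}{3} \approx -0.66667$)
$k{\left(o \right)} = - \frac{23}{24}$ ($k{\left(o \right)} = - \frac{7}{8} + \frac{1}{8} \left(- \frac{2}{3}\right) = - \frac{7}{8} - \frac{1}{12} = - \frac{23}{24}$)
$144 \left(-53\right) + k{\left(-11 \right)} = 144 \left(-53\right) - \frac{23}{24} = -7632 - \frac{23}{24} = - \frac{183191}{24}$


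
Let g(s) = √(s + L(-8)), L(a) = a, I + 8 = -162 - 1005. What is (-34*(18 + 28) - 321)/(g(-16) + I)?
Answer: 2214875/1380649 + 3770*I*√6/1380649 ≈ 1.6042 + 0.0066886*I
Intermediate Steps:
I = -1175 (I = -8 + (-162 - 1005) = -8 - 1167 = -1175)
g(s) = √(-8 + s) (g(s) = √(s - 8) = √(-8 + s))
(-34*(18 + 28) - 321)/(g(-16) + I) = (-34*(18 + 28) - 321)/(√(-8 - 16) - 1175) = (-34*46 - 321)/(√(-24) - 1175) = (-1564 - 321)/(2*I*√6 - 1175) = -1885/(-1175 + 2*I*√6)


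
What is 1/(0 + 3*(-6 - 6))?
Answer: -1/36 ≈ -0.027778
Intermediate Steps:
1/(0 + 3*(-6 - 6)) = 1/(0 + 3*(-12)) = 1/(0 - 36) = 1/(-36) = -1/36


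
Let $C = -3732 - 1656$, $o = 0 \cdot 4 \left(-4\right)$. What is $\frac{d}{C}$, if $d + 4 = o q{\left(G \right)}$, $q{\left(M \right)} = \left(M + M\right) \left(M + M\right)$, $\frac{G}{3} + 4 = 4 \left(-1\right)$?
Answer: $\frac{1}{1347} \approx 0.00074239$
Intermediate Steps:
$G = -24$ ($G = -12 + 3 \cdot 4 \left(-1\right) = -12 + 3 \left(-4\right) = -12 - 12 = -24$)
$o = 0$ ($o = 0 \left(-4\right) = 0$)
$C = -5388$ ($C = -3732 - 1656 = -5388$)
$q{\left(M \right)} = 4 M^{2}$ ($q{\left(M \right)} = 2 M 2 M = 4 M^{2}$)
$d = -4$ ($d = -4 + 0 \cdot 4 \left(-24\right)^{2} = -4 + 0 \cdot 4 \cdot 576 = -4 + 0 \cdot 2304 = -4 + 0 = -4$)
$\frac{d}{C} = - \frac{4}{-5388} = \left(-4\right) \left(- \frac{1}{5388}\right) = \frac{1}{1347}$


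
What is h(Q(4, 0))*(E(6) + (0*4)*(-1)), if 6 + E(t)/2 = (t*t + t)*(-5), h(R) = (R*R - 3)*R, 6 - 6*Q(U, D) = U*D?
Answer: 864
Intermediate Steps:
Q(U, D) = 1 - D*U/6 (Q(U, D) = 1 - U*D/6 = 1 - D*U/6)
h(R) = R*(-3 + R²) (h(R) = (R² - 3)*R = (-3 + R²)*R = R*(-3 + R²))
E(t) = -12 - 10*t - 10*t² (E(t) = -12 + 2*((t*t + t)*(-5)) = -12 + 2*((t² + t)*(-5)) = -12 + 2*((t + t²)*(-5)) = -12 + 2*(-5*t - 5*t²) = -12 + (-10*t - 10*t²) = -12 - 10*t - 10*t²)
h(Q(4, 0))*(E(6) + (0*4)*(-1)) = ((1 - ⅙*0*4)*(-3 + (1 - ⅙*0*4)²))*((-12 - 10*6 - 10*6²) + (0*4)*(-1)) = ((1 + 0)*(-3 + (1 + 0)²))*((-12 - 60 - 10*36) + 0*(-1)) = (1*(-3 + 1²))*((-12 - 60 - 360) + 0) = (1*(-3 + 1))*(-432 + 0) = (1*(-2))*(-432) = -2*(-432) = 864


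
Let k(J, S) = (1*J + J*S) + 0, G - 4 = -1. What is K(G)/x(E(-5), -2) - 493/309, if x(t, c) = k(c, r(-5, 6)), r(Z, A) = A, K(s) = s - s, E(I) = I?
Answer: -493/309 ≈ -1.5955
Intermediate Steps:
G = 3 (G = 4 - 1 = 3)
K(s) = 0
k(J, S) = J + J*S (k(J, S) = (J + J*S) + 0 = J + J*S)
x(t, c) = 7*c (x(t, c) = c*(1 + 6) = c*7 = 7*c)
K(G)/x(E(-5), -2) - 493/309 = 0/((7*(-2))) - 493/309 = 0/(-14) - 493*1/309 = 0*(-1/14) - 493/309 = 0 - 493/309 = -493/309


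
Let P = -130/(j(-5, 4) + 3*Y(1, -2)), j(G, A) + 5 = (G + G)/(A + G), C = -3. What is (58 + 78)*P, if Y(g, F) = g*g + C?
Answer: 17680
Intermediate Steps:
Y(g, F) = -3 + g² (Y(g, F) = g*g - 3 = g² - 3 = -3 + g²)
j(G, A) = -5 + 2*G/(A + G) (j(G, A) = -5 + (G + G)/(A + G) = -5 + (2*G)/(A + G) = -5 + 2*G/(A + G))
P = 130 (P = -130/((-5*4 - 3*(-5))/(4 - 5) + 3*(-3 + 1²)) = -130/((-20 + 15)/(-1) + 3*(-3 + 1)) = -130/(-1*(-5) + 3*(-2)) = -130/(5 - 6) = -130/(-1) = -130*(-1) = 130)
(58 + 78)*P = (58 + 78)*130 = 136*130 = 17680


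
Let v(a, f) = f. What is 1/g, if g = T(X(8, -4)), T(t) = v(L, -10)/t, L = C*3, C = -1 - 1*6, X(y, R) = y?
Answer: -⅘ ≈ -0.80000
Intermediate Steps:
C = -7 (C = -1 - 6 = -7)
L = -21 (L = -7*3 = -21)
T(t) = -10/t
g = -5/4 (g = -10/8 = -10*⅛ = -5/4 ≈ -1.2500)
1/g = 1/(-5/4) = -⅘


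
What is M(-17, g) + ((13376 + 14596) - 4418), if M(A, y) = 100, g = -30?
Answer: 23654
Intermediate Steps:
M(-17, g) + ((13376 + 14596) - 4418) = 100 + ((13376 + 14596) - 4418) = 100 + (27972 - 4418) = 100 + 23554 = 23654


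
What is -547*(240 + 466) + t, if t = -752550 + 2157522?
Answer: 1018790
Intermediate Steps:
t = 1404972
-547*(240 + 466) + t = -547*(240 + 466) + 1404972 = -547*706 + 1404972 = -386182 + 1404972 = 1018790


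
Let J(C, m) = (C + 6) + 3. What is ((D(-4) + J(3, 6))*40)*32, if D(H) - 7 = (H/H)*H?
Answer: 19200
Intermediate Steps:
J(C, m) = 9 + C (J(C, m) = (6 + C) + 3 = 9 + C)
D(H) = 7 + H (D(H) = 7 + (H/H)*H = 7 + 1*H = 7 + H)
((D(-4) + J(3, 6))*40)*32 = (((7 - 4) + (9 + 3))*40)*32 = ((3 + 12)*40)*32 = (15*40)*32 = 600*32 = 19200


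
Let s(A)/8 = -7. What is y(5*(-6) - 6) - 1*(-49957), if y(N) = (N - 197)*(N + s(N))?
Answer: 71393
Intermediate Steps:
s(A) = -56 (s(A) = 8*(-7) = -56)
y(N) = (-197 + N)*(-56 + N) (y(N) = (N - 197)*(N - 56) = (-197 + N)*(-56 + N))
y(5*(-6) - 6) - 1*(-49957) = (11032 + (5*(-6) - 6)² - 253*(5*(-6) - 6)) - 1*(-49957) = (11032 + (-30 - 6)² - 253*(-30 - 6)) + 49957 = (11032 + (-36)² - 253*(-36)) + 49957 = (11032 + 1296 + 9108) + 49957 = 21436 + 49957 = 71393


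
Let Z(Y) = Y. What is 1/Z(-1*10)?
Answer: -1/10 ≈ -0.10000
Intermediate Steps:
1/Z(-1*10) = 1/(-1*10) = 1/(-10) = -1/10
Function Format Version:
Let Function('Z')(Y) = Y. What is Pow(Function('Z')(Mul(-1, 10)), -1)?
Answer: Rational(-1, 10) ≈ -0.10000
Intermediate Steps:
Pow(Function('Z')(Mul(-1, 10)), -1) = Pow(Mul(-1, 10), -1) = Pow(-10, -1) = Rational(-1, 10)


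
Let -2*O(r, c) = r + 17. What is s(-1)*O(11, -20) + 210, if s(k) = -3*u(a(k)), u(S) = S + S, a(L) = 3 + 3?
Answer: 714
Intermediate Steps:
a(L) = 6
u(S) = 2*S
O(r, c) = -17/2 - r/2 (O(r, c) = -(r + 17)/2 = -(17 + r)/2 = -17/2 - r/2)
s(k) = -36 (s(k) = -6*6 = -3*12 = -36)
s(-1)*O(11, -20) + 210 = -36*(-17/2 - ½*11) + 210 = -36*(-17/2 - 11/2) + 210 = -36*(-14) + 210 = 504 + 210 = 714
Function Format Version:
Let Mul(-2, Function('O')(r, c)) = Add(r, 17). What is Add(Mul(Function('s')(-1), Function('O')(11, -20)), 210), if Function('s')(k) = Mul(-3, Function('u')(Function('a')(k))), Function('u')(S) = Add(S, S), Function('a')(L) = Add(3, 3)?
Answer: 714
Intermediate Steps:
Function('a')(L) = 6
Function('u')(S) = Mul(2, S)
Function('O')(r, c) = Add(Rational(-17, 2), Mul(Rational(-1, 2), r)) (Function('O')(r, c) = Mul(Rational(-1, 2), Add(r, 17)) = Mul(Rational(-1, 2), Add(17, r)) = Add(Rational(-17, 2), Mul(Rational(-1, 2), r)))
Function('s')(k) = -36 (Function('s')(k) = Mul(-3, Mul(2, 6)) = Mul(-3, 12) = -36)
Add(Mul(Function('s')(-1), Function('O')(11, -20)), 210) = Add(Mul(-36, Add(Rational(-17, 2), Mul(Rational(-1, 2), 11))), 210) = Add(Mul(-36, Add(Rational(-17, 2), Rational(-11, 2))), 210) = Add(Mul(-36, -14), 210) = Add(504, 210) = 714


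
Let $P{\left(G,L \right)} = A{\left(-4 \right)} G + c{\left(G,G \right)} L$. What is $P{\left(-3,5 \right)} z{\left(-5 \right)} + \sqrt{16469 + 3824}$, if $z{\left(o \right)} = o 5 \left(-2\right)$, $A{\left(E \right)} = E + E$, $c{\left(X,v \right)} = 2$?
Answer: $1700 + \sqrt{20293} \approx 1842.5$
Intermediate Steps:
$A{\left(E \right)} = 2 E$
$P{\left(G,L \right)} = - 8 G + 2 L$ ($P{\left(G,L \right)} = 2 \left(-4\right) G + 2 L = - 8 G + 2 L$)
$z{\left(o \right)} = - 10 o$ ($z{\left(o \right)} = 5 o \left(-2\right) = - 10 o$)
$P{\left(-3,5 \right)} z{\left(-5 \right)} + \sqrt{16469 + 3824} = \left(\left(-8\right) \left(-3\right) + 2 \cdot 5\right) \left(\left(-10\right) \left(-5\right)\right) + \sqrt{16469 + 3824} = \left(24 + 10\right) 50 + \sqrt{20293} = 34 \cdot 50 + \sqrt{20293} = 1700 + \sqrt{20293}$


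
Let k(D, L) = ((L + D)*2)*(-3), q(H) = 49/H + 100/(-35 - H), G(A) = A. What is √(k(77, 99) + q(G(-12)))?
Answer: I*√20271027/138 ≈ 32.626*I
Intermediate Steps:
k(D, L) = -6*D - 6*L (k(D, L) = ((D + L)*2)*(-3) = (2*D + 2*L)*(-3) = -6*D - 6*L)
√(k(77, 99) + q(G(-12))) = √((-6*77 - 6*99) + (1715 - 51*(-12))/((-12)*(35 - 12))) = √((-462 - 594) - 1/12*(1715 + 612)/23) = √(-1056 - 1/12*1/23*2327) = √(-1056 - 2327/276) = √(-293783/276) = I*√20271027/138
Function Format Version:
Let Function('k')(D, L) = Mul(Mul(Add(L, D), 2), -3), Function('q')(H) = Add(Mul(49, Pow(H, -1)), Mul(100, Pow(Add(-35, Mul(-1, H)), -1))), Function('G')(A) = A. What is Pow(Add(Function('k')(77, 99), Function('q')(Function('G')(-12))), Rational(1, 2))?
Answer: Mul(Rational(1, 138), I, Pow(20271027, Rational(1, 2))) ≈ Mul(32.626, I)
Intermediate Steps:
Function('k')(D, L) = Add(Mul(-6, D), Mul(-6, L)) (Function('k')(D, L) = Mul(Mul(Add(D, L), 2), -3) = Mul(Add(Mul(2, D), Mul(2, L)), -3) = Add(Mul(-6, D), Mul(-6, L)))
Pow(Add(Function('k')(77, 99), Function('q')(Function('G')(-12))), Rational(1, 2)) = Pow(Add(Add(Mul(-6, 77), Mul(-6, 99)), Mul(Pow(-12, -1), Pow(Add(35, -12), -1), Add(1715, Mul(-51, -12)))), Rational(1, 2)) = Pow(Add(Add(-462, -594), Mul(Rational(-1, 12), Pow(23, -1), Add(1715, 612))), Rational(1, 2)) = Pow(Add(-1056, Mul(Rational(-1, 12), Rational(1, 23), 2327)), Rational(1, 2)) = Pow(Add(-1056, Rational(-2327, 276)), Rational(1, 2)) = Pow(Rational(-293783, 276), Rational(1, 2)) = Mul(Rational(1, 138), I, Pow(20271027, Rational(1, 2)))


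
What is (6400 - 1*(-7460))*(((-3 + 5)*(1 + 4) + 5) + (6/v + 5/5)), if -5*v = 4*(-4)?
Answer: 495495/2 ≈ 2.4775e+5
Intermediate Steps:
v = 16/5 (v = -4*(-4)/5 = -1/5*(-16) = 16/5 ≈ 3.2000)
(6400 - 1*(-7460))*(((-3 + 5)*(1 + 4) + 5) + (6/v + 5/5)) = (6400 - 1*(-7460))*(((-3 + 5)*(1 + 4) + 5) + (6/(16/5) + 5/5)) = (6400 + 7460)*((2*5 + 5) + (6*(5/16) + 5*(1/5))) = 13860*((10 + 5) + (15/8 + 1)) = 13860*(15 + 23/8) = 13860*(143/8) = 495495/2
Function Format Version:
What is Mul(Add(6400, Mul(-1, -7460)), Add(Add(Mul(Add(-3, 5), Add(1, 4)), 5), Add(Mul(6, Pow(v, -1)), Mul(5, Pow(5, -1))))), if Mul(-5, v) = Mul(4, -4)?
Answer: Rational(495495, 2) ≈ 2.4775e+5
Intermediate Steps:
v = Rational(16, 5) (v = Mul(Rational(-1, 5), Mul(4, -4)) = Mul(Rational(-1, 5), -16) = Rational(16, 5) ≈ 3.2000)
Mul(Add(6400, Mul(-1, -7460)), Add(Add(Mul(Add(-3, 5), Add(1, 4)), 5), Add(Mul(6, Pow(v, -1)), Mul(5, Pow(5, -1))))) = Mul(Add(6400, Mul(-1, -7460)), Add(Add(Mul(Add(-3, 5), Add(1, 4)), 5), Add(Mul(6, Pow(Rational(16, 5), -1)), Mul(5, Pow(5, -1))))) = Mul(Add(6400, 7460), Add(Add(Mul(2, 5), 5), Add(Mul(6, Rational(5, 16)), Mul(5, Rational(1, 5))))) = Mul(13860, Add(Add(10, 5), Add(Rational(15, 8), 1))) = Mul(13860, Add(15, Rational(23, 8))) = Mul(13860, Rational(143, 8)) = Rational(495495, 2)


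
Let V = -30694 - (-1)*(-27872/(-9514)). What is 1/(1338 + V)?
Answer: -71/2084068 ≈ -3.4068e-5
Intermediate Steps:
V = -2179066/71 (V = -30694 - (-1)*(-27872*(-1/9514)) = -30694 - (-1)*208/71 = -30694 - 1*(-208/71) = -30694 + 208/71 = -2179066/71 ≈ -30691.)
1/(1338 + V) = 1/(1338 - 2179066/71) = 1/(-2084068/71) = -71/2084068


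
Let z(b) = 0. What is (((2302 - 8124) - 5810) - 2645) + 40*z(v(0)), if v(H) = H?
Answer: -14277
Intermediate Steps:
(((2302 - 8124) - 5810) - 2645) + 40*z(v(0)) = (((2302 - 8124) - 5810) - 2645) + 40*0 = ((-5822 - 5810) - 2645) + 0 = (-11632 - 2645) + 0 = -14277 + 0 = -14277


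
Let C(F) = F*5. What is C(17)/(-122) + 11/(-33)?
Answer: -377/366 ≈ -1.0301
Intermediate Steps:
C(F) = 5*F
C(17)/(-122) + 11/(-33) = (5*17)/(-122) + 11/(-33) = 85*(-1/122) + 11*(-1/33) = -85/122 - ⅓ = -377/366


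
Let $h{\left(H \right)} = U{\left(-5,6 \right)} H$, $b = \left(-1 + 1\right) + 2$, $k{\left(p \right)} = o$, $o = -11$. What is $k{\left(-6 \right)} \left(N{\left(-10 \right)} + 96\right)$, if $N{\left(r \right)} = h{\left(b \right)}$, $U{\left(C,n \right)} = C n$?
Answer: $-396$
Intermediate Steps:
$k{\left(p \right)} = -11$
$b = 2$ ($b = 0 + 2 = 2$)
$h{\left(H \right)} = - 30 H$ ($h{\left(H \right)} = \left(-5\right) 6 H = - 30 H$)
$N{\left(r \right)} = -60$ ($N{\left(r \right)} = \left(-30\right) 2 = -60$)
$k{\left(-6 \right)} \left(N{\left(-10 \right)} + 96\right) = - 11 \left(-60 + 96\right) = \left(-11\right) 36 = -396$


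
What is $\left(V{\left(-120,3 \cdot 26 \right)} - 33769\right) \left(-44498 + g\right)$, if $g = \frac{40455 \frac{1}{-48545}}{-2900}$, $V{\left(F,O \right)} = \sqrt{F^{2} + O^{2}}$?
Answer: $\frac{1458925751384249}{970900} - \frac{129609323763 \sqrt{569}}{485450} \approx 1.4963 \cdot 10^{9}$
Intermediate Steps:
$g = \frac{279}{970900}$ ($g = 40455 \left(- \frac{1}{48545}\right) \left(- \frac{1}{2900}\right) = \left(- \frac{8091}{9709}\right) \left(- \frac{1}{2900}\right) = \frac{279}{970900} \approx 0.00028736$)
$\left(V{\left(-120,3 \cdot 26 \right)} - 33769\right) \left(-44498 + g\right) = \left(\sqrt{\left(-120\right)^{2} + \left(3 \cdot 26\right)^{2}} - 33769\right) \left(-44498 + \frac{279}{970900}\right) = \left(\sqrt{14400 + 78^{2}} - 33769\right) \left(- \frac{43203107921}{970900}\right) = \left(\sqrt{14400 + 6084} - 33769\right) \left(- \frac{43203107921}{970900}\right) = \left(\sqrt{20484} - 33769\right) \left(- \frac{43203107921}{970900}\right) = \left(6 \sqrt{569} - 33769\right) \left(- \frac{43203107921}{970900}\right) = \left(-33769 + 6 \sqrt{569}\right) \left(- \frac{43203107921}{970900}\right) = \frac{1458925751384249}{970900} - \frac{129609323763 \sqrt{569}}{485450}$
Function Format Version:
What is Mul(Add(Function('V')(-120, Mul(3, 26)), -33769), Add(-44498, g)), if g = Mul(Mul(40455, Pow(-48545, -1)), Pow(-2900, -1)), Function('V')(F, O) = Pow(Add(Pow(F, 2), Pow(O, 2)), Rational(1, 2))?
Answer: Add(Rational(1458925751384249, 970900), Mul(Rational(-129609323763, 485450), Pow(569, Rational(1, 2)))) ≈ 1.4963e+9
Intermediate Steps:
g = Rational(279, 970900) (g = Mul(Mul(40455, Rational(-1, 48545)), Rational(-1, 2900)) = Mul(Rational(-8091, 9709), Rational(-1, 2900)) = Rational(279, 970900) ≈ 0.00028736)
Mul(Add(Function('V')(-120, Mul(3, 26)), -33769), Add(-44498, g)) = Mul(Add(Pow(Add(Pow(-120, 2), Pow(Mul(3, 26), 2)), Rational(1, 2)), -33769), Add(-44498, Rational(279, 970900))) = Mul(Add(Pow(Add(14400, Pow(78, 2)), Rational(1, 2)), -33769), Rational(-43203107921, 970900)) = Mul(Add(Pow(Add(14400, 6084), Rational(1, 2)), -33769), Rational(-43203107921, 970900)) = Mul(Add(Pow(20484, Rational(1, 2)), -33769), Rational(-43203107921, 970900)) = Mul(Add(Mul(6, Pow(569, Rational(1, 2))), -33769), Rational(-43203107921, 970900)) = Mul(Add(-33769, Mul(6, Pow(569, Rational(1, 2)))), Rational(-43203107921, 970900)) = Add(Rational(1458925751384249, 970900), Mul(Rational(-129609323763, 485450), Pow(569, Rational(1, 2))))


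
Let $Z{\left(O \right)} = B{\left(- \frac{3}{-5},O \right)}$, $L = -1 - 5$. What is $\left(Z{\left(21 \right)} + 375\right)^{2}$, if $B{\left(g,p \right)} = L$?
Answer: $136161$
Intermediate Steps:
$L = -6$
$B{\left(g,p \right)} = -6$
$Z{\left(O \right)} = -6$
$\left(Z{\left(21 \right)} + 375\right)^{2} = \left(-6 + 375\right)^{2} = 369^{2} = 136161$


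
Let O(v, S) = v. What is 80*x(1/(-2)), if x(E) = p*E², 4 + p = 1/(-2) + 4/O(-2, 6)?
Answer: -130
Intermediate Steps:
p = -13/2 (p = -4 + (1/(-2) + 4/(-2)) = -4 + (1*(-½) + 4*(-½)) = -4 + (-½ - 2) = -4 - 5/2 = -13/2 ≈ -6.5000)
x(E) = -13*E²/2
80*x(1/(-2)) = 80*(-13*(1/(-2))²/2) = 80*(-13*(-½)²/2) = 80*(-13/2*¼) = 80*(-13/8) = -130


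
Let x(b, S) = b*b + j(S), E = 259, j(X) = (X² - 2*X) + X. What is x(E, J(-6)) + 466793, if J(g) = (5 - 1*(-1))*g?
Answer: 535206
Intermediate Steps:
j(X) = X² - X
J(g) = 6*g (J(g) = (5 + 1)*g = 6*g)
x(b, S) = b² + S*(-1 + S) (x(b, S) = b*b + S*(-1 + S) = b² + S*(-1 + S))
x(E, J(-6)) + 466793 = (259² + (6*(-6))*(-1 + 6*(-6))) + 466793 = (67081 - 36*(-1 - 36)) + 466793 = (67081 - 36*(-37)) + 466793 = (67081 + 1332) + 466793 = 68413 + 466793 = 535206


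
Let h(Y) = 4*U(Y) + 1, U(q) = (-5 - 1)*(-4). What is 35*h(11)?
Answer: 3395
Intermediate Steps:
U(q) = 24 (U(q) = -6*(-4) = 24)
h(Y) = 97 (h(Y) = 4*24 + 1 = 96 + 1 = 97)
35*h(11) = 35*97 = 3395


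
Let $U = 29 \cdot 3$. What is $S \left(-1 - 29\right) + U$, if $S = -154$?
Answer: $4707$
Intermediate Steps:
$U = 87$
$S \left(-1 - 29\right) + U = - 154 \left(-1 - 29\right) + 87 = \left(-154\right) \left(-30\right) + 87 = 4620 + 87 = 4707$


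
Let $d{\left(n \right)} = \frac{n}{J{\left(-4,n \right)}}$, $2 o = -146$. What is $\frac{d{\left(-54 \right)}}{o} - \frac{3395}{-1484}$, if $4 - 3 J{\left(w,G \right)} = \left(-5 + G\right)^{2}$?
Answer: $\frac{41022947}{17936684} \approx 2.2871$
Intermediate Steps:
$J{\left(w,G \right)} = \frac{4}{3} - \frac{\left(-5 + G\right)^{2}}{3}$
$o = -73$ ($o = \frac{1}{2} \left(-146\right) = -73$)
$d{\left(n \right)} = \frac{n}{\frac{4}{3} - \frac{\left(-5 + n\right)^{2}}{3}}$
$\frac{d{\left(-54 \right)}}{o} - \frac{3395}{-1484} = \frac{\left(-3\right) \left(-54\right) \frac{1}{-4 + \left(-5 - 54\right)^{2}}}{-73} - \frac{3395}{-1484} = \left(-3\right) \left(-54\right) \frac{1}{-4 + \left(-59\right)^{2}} \left(- \frac{1}{73}\right) - - \frac{485}{212} = \left(-3\right) \left(-54\right) \frac{1}{-4 + 3481} \left(- \frac{1}{73}\right) + \frac{485}{212} = \left(-3\right) \left(-54\right) \frac{1}{3477} \left(- \frac{1}{73}\right) + \frac{485}{212} = \frac{54}{1159} \left(- \frac{1}{73}\right) + \frac{485}{212} = - \frac{54}{84607} + \frac{485}{212} = \frac{41022947}{17936684}$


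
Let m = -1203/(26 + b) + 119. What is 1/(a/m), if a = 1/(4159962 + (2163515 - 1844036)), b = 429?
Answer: 237150565422/455 ≈ 5.2121e+8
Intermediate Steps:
a = 1/4479441 (a = 1/(4159962 + 319479) = 1/4479441 ≈ 2.2324e-7)
m = 52942/455 (m = -1203/(26 + 429) + 119 = -1203/455 + 119 = 52942/455 ≈ 116.36)
1/(a/m) = 1/(1/(4479441*(52942/455))) = 1/((1/4479441)*(455/52942)) = 1/(455/237150565422) = 237150565422/455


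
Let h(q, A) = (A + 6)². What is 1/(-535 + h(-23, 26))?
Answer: 1/489 ≈ 0.0020450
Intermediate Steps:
h(q, A) = (6 + A)²
1/(-535 + h(-23, 26)) = 1/(-535 + (6 + 26)²) = 1/(-535 + 32²) = 1/(-535 + 1024) = 1/489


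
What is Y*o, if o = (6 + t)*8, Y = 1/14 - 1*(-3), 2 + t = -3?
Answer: 172/7 ≈ 24.571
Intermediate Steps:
t = -5 (t = -2 - 3 = -5)
Y = 43/14 (Y = 1/14 + 3 = 43/14 ≈ 3.0714)
o = 8 (o = (6 - 5)*8 = 1*8 = 8)
Y*o = (43/14)*8 = 172/7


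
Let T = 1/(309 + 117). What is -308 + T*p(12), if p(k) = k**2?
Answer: -21844/71 ≈ -307.66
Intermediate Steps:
T = 1/426 ≈ 0.0023474
-308 + T*p(12) = -308 + (1/426)*12**2 = -308 + (1/426)*144 = -308 + 24/71 = -21844/71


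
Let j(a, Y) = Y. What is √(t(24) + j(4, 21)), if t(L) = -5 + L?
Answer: 2*√10 ≈ 6.3246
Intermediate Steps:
√(t(24) + j(4, 21)) = √((-5 + 24) + 21) = √(19 + 21) = √40 = 2*√10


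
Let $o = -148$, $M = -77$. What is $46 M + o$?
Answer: $-3690$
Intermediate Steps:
$46 M + o = 46 \left(-77\right) - 148 = -3542 - 148 = -3690$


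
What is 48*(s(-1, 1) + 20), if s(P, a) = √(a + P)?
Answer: 960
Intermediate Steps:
s(P, a) = √(P + a)
48*(s(-1, 1) + 20) = 48*(√(-1 + 1) + 20) = 48*(√0 + 20) = 48*(0 + 20) = 48*20 = 960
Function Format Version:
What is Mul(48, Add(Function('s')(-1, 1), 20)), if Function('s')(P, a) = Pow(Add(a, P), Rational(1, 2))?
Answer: 960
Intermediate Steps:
Function('s')(P, a) = Pow(Add(P, a), Rational(1, 2))
Mul(48, Add(Function('s')(-1, 1), 20)) = Mul(48, Add(Pow(Add(-1, 1), Rational(1, 2)), 20)) = Mul(48, Add(Pow(0, Rational(1, 2)), 20)) = Mul(48, Add(0, 20)) = Mul(48, 20) = 960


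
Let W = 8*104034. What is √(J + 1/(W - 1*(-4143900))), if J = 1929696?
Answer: √1327324657431636851/829362 ≈ 1389.1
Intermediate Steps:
W = 832272
√(J + 1/(W - 1*(-4143900))) = √(1929696 + 1/(832272 - 1*(-4143900))) = √(1929696 + 1/(832272 + 4143900)) = √(1929696 + 1/4976172) = √(9602499203713/4976172) = √1327324657431636851/829362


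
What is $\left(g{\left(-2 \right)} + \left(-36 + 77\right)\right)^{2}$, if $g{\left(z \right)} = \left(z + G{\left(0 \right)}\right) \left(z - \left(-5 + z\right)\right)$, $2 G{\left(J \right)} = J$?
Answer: $961$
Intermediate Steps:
$G{\left(J \right)} = \frac{J}{2}$
$g{\left(z \right)} = 5 z$ ($g{\left(z \right)} = \left(z + \frac{1}{2} \cdot 0\right) \left(z - \left(-5 + z\right)\right) = \left(z + 0\right) 5 = z 5 = 5 z$)
$\left(g{\left(-2 \right)} + \left(-36 + 77\right)\right)^{2} = \left(5 \left(-2\right) + \left(-36 + 77\right)\right)^{2} = \left(-10 + 41\right)^{2} = 31^{2} = 961$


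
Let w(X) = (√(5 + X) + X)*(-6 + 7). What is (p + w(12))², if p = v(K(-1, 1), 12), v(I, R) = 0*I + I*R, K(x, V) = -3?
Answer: (24 - √17)² ≈ 395.09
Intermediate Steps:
v(I, R) = I*R (v(I, R) = 0 + I*R = I*R)
p = -36 (p = -3*12 = -36)
w(X) = X + √(5 + X) (w(X) = (X + √(5 + X))*1 = X + √(5 + X))
(p + w(12))² = (-36 + (12 + √(5 + 12)))² = (-36 + (12 + √17))² = (-24 + √17)²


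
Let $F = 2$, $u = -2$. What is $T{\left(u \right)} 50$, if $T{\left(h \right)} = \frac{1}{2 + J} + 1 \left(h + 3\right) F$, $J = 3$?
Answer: $110$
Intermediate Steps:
$T{\left(h \right)} = \frac{31}{5} + 2 h$ ($T{\left(h \right)} = \frac{1}{2 + 3} + 1 \left(h + 3\right) 2 = \frac{1}{5} + 1 \left(3 + h\right) 2 = \frac{1}{5} + \left(3 + h\right) 2 = \frac{1}{5} + \left(6 + 2 h\right) = \frac{31}{5} + 2 h$)
$T{\left(u \right)} 50 = \left(\frac{31}{5} + 2 \left(-2\right)\right) 50 = \left(\frac{31}{5} - 4\right) 50 = \frac{11}{5} \cdot 50 = 110$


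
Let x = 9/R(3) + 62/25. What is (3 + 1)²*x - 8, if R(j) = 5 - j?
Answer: 2592/25 ≈ 103.68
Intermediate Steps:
x = 349/50 (x = 9/(5 - 1*3) + 62/25 = 9/(5 - 3) + 62*(1/25) = 9/2 + 62/25 = 349/50 ≈ 6.9800)
(3 + 1)²*x - 8 = (3 + 1)²*(349/50) - 8 = 4²*(349/50) - 8 = 16*(349/50) - 8 = 2792/25 - 8 = 2592/25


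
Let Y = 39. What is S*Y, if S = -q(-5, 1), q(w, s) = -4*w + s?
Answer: -819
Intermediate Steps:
q(w, s) = s - 4*w
S = -21 (S = -(1 - 4*(-5)) = -(1 + 20) = -1*21 = -21)
S*Y = -21*39 = -819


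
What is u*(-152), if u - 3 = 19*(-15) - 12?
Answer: 44688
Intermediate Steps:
u = -294 (u = 3 + (19*(-15) - 12) = 3 + (-285 - 12) = 3 - 297 = -294)
u*(-152) = -294*(-152) = 44688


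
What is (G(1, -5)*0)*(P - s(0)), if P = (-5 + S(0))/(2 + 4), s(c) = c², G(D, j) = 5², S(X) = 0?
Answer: 0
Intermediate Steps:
G(D, j) = 25
P = -⅚ (P = (-5 + 0)/(2 + 4) = -5/6 = -5*⅙ = -⅚ ≈ -0.83333)
(G(1, -5)*0)*(P - s(0)) = (25*0)*(-⅚ - 1*0²) = 0*(-⅚ - 1*0) = 0*(-⅚ + 0) = 0*(-⅚) = 0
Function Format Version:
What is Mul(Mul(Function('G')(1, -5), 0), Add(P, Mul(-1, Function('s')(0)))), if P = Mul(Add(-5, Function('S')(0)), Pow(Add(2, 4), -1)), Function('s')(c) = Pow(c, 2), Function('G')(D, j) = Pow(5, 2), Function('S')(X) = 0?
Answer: 0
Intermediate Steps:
Function('G')(D, j) = 25
P = Rational(-5, 6) (P = Mul(Add(-5, 0), Pow(Add(2, 4), -1)) = Mul(-5, Pow(6, -1)) = Mul(-5, Rational(1, 6)) = Rational(-5, 6) ≈ -0.83333)
Mul(Mul(Function('G')(1, -5), 0), Add(P, Mul(-1, Function('s')(0)))) = Mul(Mul(25, 0), Add(Rational(-5, 6), Mul(-1, Pow(0, 2)))) = Mul(0, Add(Rational(-5, 6), Mul(-1, 0))) = Mul(0, Add(Rational(-5, 6), 0)) = Mul(0, Rational(-5, 6)) = 0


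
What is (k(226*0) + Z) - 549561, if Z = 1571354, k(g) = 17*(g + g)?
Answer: 1021793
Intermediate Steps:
k(g) = 34*g (k(g) = 17*(2*g) = 34*g)
(k(226*0) + Z) - 549561 = (34*(226*0) + 1571354) - 549561 = (34*0 + 1571354) - 549561 = (0 + 1571354) - 549561 = 1571354 - 549561 = 1021793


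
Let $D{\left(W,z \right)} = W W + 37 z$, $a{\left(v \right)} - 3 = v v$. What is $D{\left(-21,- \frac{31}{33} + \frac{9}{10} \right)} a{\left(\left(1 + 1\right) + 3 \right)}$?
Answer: $\frac{2030686}{165} \approx 12307.0$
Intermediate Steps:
$a{\left(v \right)} = 3 + v^{2}$ ($a{\left(v \right)} = 3 + v v = 3 + v^{2}$)
$D{\left(W,z \right)} = W^{2} + 37 z$
$D{\left(-21,- \frac{31}{33} + \frac{9}{10} \right)} a{\left(\left(1 + 1\right) + 3 \right)} = \left(\left(-21\right)^{2} + 37 \left(- \frac{31}{33} + \frac{9}{10}\right)\right) \left(3 + \left(\left(1 + 1\right) + 3\right)^{2}\right) = \left(441 + 37 \left(\left(-31\right) \frac{1}{33} + 9 \cdot \frac{1}{10}\right)\right) \left(3 + \left(2 + 3\right)^{2}\right) = \left(441 + 37 \left(- \frac{31}{33} + \frac{9}{10}\right)\right) \left(3 + 5^{2}\right) = \left(441 + 37 \left(- \frac{13}{330}\right)\right) \left(3 + 25\right) = \left(441 - \frac{481}{330}\right) 28 = \frac{145049}{330} \cdot 28 = \frac{2030686}{165}$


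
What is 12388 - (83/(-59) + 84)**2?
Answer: 19376499/3481 ≈ 5566.4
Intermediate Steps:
12388 - (83/(-59) + 84)**2 = 12388 - (83*(-1/59) + 84)**2 = 12388 - (-83/59 + 84)**2 = 12388 - (4873/59)**2 = 12388 - 1*23746129/3481 = 12388 - 23746129/3481 = 19376499/3481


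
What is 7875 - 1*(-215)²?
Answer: -38350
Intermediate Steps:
7875 - 1*(-215)² = 7875 - 1*46225 = 7875 - 46225 = -38350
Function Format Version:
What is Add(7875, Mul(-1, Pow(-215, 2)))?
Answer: -38350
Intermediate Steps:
Add(7875, Mul(-1, Pow(-215, 2))) = Add(7875, Mul(-1, 46225)) = Add(7875, -46225) = -38350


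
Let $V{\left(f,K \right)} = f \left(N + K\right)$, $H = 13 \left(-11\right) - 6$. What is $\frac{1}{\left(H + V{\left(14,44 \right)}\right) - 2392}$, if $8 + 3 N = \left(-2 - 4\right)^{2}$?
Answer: $- \frac{3}{5383} \approx -0.00055731$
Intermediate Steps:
$N = \frac{28}{3}$ ($N = - \frac{8}{3} + \frac{\left(-2 - 4\right)^{2}}{3} = - \frac{8}{3} + \frac{\left(-6\right)^{2}}{3} = - \frac{8}{3} + \frac{1}{3} \cdot 36 = - \frac{8}{3} + 12 = \frac{28}{3} \approx 9.3333$)
$H = -149$ ($H = -143 - 6 = -149$)
$V{\left(f,K \right)} = f \left(\frac{28}{3} + K\right)$
$\frac{1}{\left(H + V{\left(14,44 \right)}\right) - 2392} = \frac{1}{\left(-149 + \frac{1}{3} \cdot 14 \left(28 + 3 \cdot 44\right)\right) - 2392} = \frac{1}{\left(-149 + \frac{1}{3} \cdot 14 \left(28 + 132\right)\right) - 2392} = \frac{1}{\left(-149 + \frac{1}{3} \cdot 14 \cdot 160\right) - 2392} = \frac{1}{\left(-149 + \frac{2240}{3}\right) - 2392} = \frac{1}{\frac{1793}{3} - 2392} = \frac{1}{- \frac{5383}{3}} = - \frac{3}{5383}$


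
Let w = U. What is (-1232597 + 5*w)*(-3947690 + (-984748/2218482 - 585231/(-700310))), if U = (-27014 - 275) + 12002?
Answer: 223016501204525143154356/43156253595 ≈ 5.1677e+12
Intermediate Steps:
U = -15287 (U = -27289 + 12002 = -15287)
w = -15287
(-1232597 + 5*w)*(-3947690 + (-984748/2218482 - 585231/(-700310))) = (-1232597 + 5*(-15287))*(-3947690 + (-984748/2218482 - 585231/(-700310))) = (-1232597 - 76435)*(-3947690 + (-984748*1/2218482 - 585231*(-1/700310))) = -1309032*(-3947690 + (-492374/1109241 + 585231/700310)) = -1309032*(-3947690 + 304347783731/776812564710) = -1309032*(-3066614889232236169/776812564710) = 223016501204525143154356/43156253595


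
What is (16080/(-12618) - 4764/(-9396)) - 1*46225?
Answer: -25372537858/548883 ≈ -46226.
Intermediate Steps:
(16080/(-12618) - 4764/(-9396)) - 1*46225 = (16080*(-1/12618) - 4764*(-1/9396)) - 46225 = (-2680/2103 + 397/783) - 46225 = -421183/548883 - 46225 = -25372537858/548883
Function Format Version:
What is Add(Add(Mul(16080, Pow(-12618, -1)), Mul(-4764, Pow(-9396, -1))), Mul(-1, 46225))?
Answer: Rational(-25372537858, 548883) ≈ -46226.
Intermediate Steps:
Add(Add(Mul(16080, Pow(-12618, -1)), Mul(-4764, Pow(-9396, -1))), Mul(-1, 46225)) = Add(Add(Mul(16080, Rational(-1, 12618)), Mul(-4764, Rational(-1, 9396))), -46225) = Add(Add(Rational(-2680, 2103), Rational(397, 783)), -46225) = Add(Rational(-421183, 548883), -46225) = Rational(-25372537858, 548883)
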